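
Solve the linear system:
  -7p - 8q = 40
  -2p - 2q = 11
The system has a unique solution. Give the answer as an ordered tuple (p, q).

Form the augmented matrix and row-reduce:
  [ -7  -8  |  40 ]
  [ -2  -2  |  11 ]
R1 -> -1/7·R1
  [  1  8/7  |  -40/7 ]
  [ -2   -2  |     11 ]
R2 -> R2 + 2·R1
  [ 1  8/7  |  -40/7 ]
  [ 0  2/7  |   -3/7 ]
R2 -> 7/2·R2
  [ 1  8/7  |  -40/7 ]
  [ 0    1  |   -3/2 ]
R1 -> R1 − 8/7·R2
  [ 1  0  |    -4 ]
  [ 0  1  |  -3/2 ]
Reading off the last column: p = -4, q = -3/2.

(-4, -3/2)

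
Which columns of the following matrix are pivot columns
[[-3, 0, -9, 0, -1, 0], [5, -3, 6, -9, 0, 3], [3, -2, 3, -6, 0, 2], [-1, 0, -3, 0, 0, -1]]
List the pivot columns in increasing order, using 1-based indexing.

R1 ← -1/3·R1
  [  1   0   3   0  1/3   0 ]
  [  5  -3   6  -9    0   3 ]
  [  3  -2   3  -6    0   2 ]
  [ -1   0  -3   0    0  -1 ]
R2 ← R2 − 5·R1
  [  1   0   3   0   1/3   0 ]
  [  0  -3  -9  -9  -5/3   3 ]
  [  3  -2   3  -6     0   2 ]
  [ -1   0  -3   0     0  -1 ]
R3 ← R3 − 3·R1
  [  1   0   3   0   1/3   0 ]
  [  0  -3  -9  -9  -5/3   3 ]
  [  0  -2  -6  -6    -1   2 ]
  [ -1   0  -3   0     0  -1 ]
R4 ← R4 + R1
  [ 1   0   3   0   1/3   0 ]
  [ 0  -3  -9  -9  -5/3   3 ]
  [ 0  -2  -6  -6    -1   2 ]
  [ 0   0   0   0   1/3  -1 ]
R2 ← -1/3·R2
  [ 1   0   3   0  1/3   0 ]
  [ 0   1   3   3  5/9  -1 ]
  [ 0  -2  -6  -6   -1   2 ]
  [ 0   0   0   0  1/3  -1 ]
R3 ← R3 + 2·R2
  [ 1  0  3  0  1/3   0 ]
  [ 0  1  3  3  5/9  -1 ]
  [ 0  0  0  0  1/9   0 ]
  [ 0  0  0  0  1/3  -1 ]
R3 ← 9·R3
  [ 1  0  3  0  1/3   0 ]
  [ 0  1  3  3  5/9  -1 ]
  [ 0  0  0  0    1   0 ]
  [ 0  0  0  0  1/3  -1 ]
R4 ← R4 − 1/3·R3
  [ 1  0  3  0  1/3   0 ]
  [ 0  1  3  3  5/9  -1 ]
  [ 0  0  0  0    1   0 ]
  [ 0  0  0  0    0  -1 ]
R4 ← -1·R4
  [ 1  0  3  0  1/3   0 ]
  [ 0  1  3  3  5/9  -1 ]
  [ 0  0  0  0    1   0 ]
  [ 0  0  0  0    0   1 ]
R2 ← R2 + R4
  [ 1  0  3  0  1/3  0 ]
  [ 0  1  3  3  5/9  0 ]
  [ 0  0  0  0    1  0 ]
  [ 0  0  0  0    0  1 ]
R2 ← R2 − 5/9·R3
  [ 1  0  3  0  1/3  0 ]
  [ 0  1  3  3    0  0 ]
  [ 0  0  0  0    1  0 ]
  [ 0  0  0  0    0  1 ]
R1 ← R1 − 1/3·R3
  [ 1  0  3  0  0  0 ]
  [ 0  1  3  3  0  0 ]
  [ 0  0  0  0  1  0 ]
  [ 0  0  0  0  0  1 ]
Pivot columns are the columns containing a leading 1.

1, 2, 5, 6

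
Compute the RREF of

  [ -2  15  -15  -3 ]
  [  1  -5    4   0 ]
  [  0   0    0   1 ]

R1 → -1/2·R1
R2 → R2 − R1
R2 → 2/5·R2
R2 → R2 + 3/5·R3
R1 → R1 − 3/2·R3
R1 → R1 + 15/2·R2

[[1, 0, -3, 0], [0, 1, -7/5, 0], [0, 0, 0, 1]]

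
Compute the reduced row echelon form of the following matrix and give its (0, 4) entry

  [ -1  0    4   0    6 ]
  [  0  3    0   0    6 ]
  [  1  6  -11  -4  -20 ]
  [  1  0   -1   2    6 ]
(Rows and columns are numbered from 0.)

ρ1 := -1·ρ1
ρ3 := ρ3 − ρ1
ρ4 := ρ4 − ρ1
ρ2 := 1/3·ρ2
ρ3 := ρ3 − 6·ρ2
ρ3 := -1/7·ρ3
ρ4 := ρ4 − 3·ρ3
ρ4 := 7/2·ρ4
ρ3 := ρ3 − 4/7·ρ4
ρ1 := ρ1 + 4·ρ3

2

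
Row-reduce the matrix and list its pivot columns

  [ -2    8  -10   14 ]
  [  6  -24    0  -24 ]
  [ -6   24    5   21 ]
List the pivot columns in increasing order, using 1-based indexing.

r1 := -1/2·r1
  [  1   -4  5   -7 ]
  [  6  -24  0  -24 ]
  [ -6   24  5   21 ]
r2 := r2 − 6·r1
  [  1  -4    5  -7 ]
  [  0   0  -30  18 ]
  [ -6  24    5  21 ]
r3 := r3 + 6·r1
  [ 1  -4    5   -7 ]
  [ 0   0  -30   18 ]
  [ 0   0   35  -21 ]
r2 := -1/30·r2
  [ 1  -4   5    -7 ]
  [ 0   0   1  -3/5 ]
  [ 0   0  35   -21 ]
r3 := r3 − 35·r2
  [ 1  -4  5    -7 ]
  [ 0   0  1  -3/5 ]
  [ 0   0  0     0 ]
r1 := r1 − 5·r2
  [ 1  -4  0    -4 ]
  [ 0   0  1  -3/5 ]
  [ 0   0  0     0 ]
Pivot columns are the columns containing a leading 1.

1, 3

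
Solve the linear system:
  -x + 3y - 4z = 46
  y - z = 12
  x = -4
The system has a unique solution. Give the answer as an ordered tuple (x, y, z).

(-4, 6, -6)

Form the augmented matrix and row-reduce:
  [ -1  3  -4  |  46 ]
  [  0  1  -1  |  12 ]
  [  1  0   0  |  -4 ]
ρ1 ← -1·ρ1
  [ 1  -3   4  |  -46 ]
  [ 0   1  -1  |   12 ]
  [ 1   0   0  |   -4 ]
ρ3 ← ρ3 − ρ1
  [ 1  -3   4  |  -46 ]
  [ 0   1  -1  |   12 ]
  [ 0   3  -4  |   42 ]
ρ3 ← ρ3 − 3·ρ2
  [ 1  -3   4  |  -46 ]
  [ 0   1  -1  |   12 ]
  [ 0   0  -1  |    6 ]
ρ3 ← -1·ρ3
  [ 1  -3   4  |  -46 ]
  [ 0   1  -1  |   12 ]
  [ 0   0   1  |   -6 ]
ρ2 ← ρ2 + ρ3
  [ 1  -3  4  |  -46 ]
  [ 0   1  0  |    6 ]
  [ 0   0  1  |   -6 ]
ρ1 ← ρ1 − 4·ρ3
  [ 1  -3  0  |  -22 ]
  [ 0   1  0  |    6 ]
  [ 0   0  1  |   -6 ]
ρ1 ← ρ1 + 3·ρ2
  [ 1  0  0  |  -4 ]
  [ 0  1  0  |   6 ]
  [ 0  0  1  |  -6 ]
Reading off the last column: x = -4, y = 6, z = -6.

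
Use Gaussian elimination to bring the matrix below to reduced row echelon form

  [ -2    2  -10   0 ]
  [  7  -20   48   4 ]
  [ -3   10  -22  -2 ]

ρ1 -> -1/2·ρ1
  [  1   -1    5   0 ]
  [  7  -20   48   4 ]
  [ -3   10  -22  -2 ]
ρ2 -> ρ2 − 7·ρ1
  [  1   -1    5   0 ]
  [  0  -13   13   4 ]
  [ -3   10  -22  -2 ]
ρ3 -> ρ3 + 3·ρ1
  [ 1   -1   5   0 ]
  [ 0  -13  13   4 ]
  [ 0    7  -7  -2 ]
ρ2 -> -1/13·ρ2
  [ 1  -1   5      0 ]
  [ 0   1  -1  -4/13 ]
  [ 0   7  -7     -2 ]
ρ3 -> ρ3 − 7·ρ2
  [ 1  -1   5      0 ]
  [ 0   1  -1  -4/13 ]
  [ 0   0   0   2/13 ]
ρ3 -> 13/2·ρ3
  [ 1  -1   5      0 ]
  [ 0   1  -1  -4/13 ]
  [ 0   0   0      1 ]
ρ2 -> ρ2 + 4/13·ρ3
  [ 1  -1   5  0 ]
  [ 0   1  -1  0 ]
  [ 0   0   0  1 ]
ρ1 -> ρ1 + ρ2
  [ 1  0   4  0 ]
  [ 0  1  -1  0 ]
  [ 0  0   0  1 ]

[[1, 0, 4, 0], [0, 1, -1, 0], [0, 0, 0, 1]]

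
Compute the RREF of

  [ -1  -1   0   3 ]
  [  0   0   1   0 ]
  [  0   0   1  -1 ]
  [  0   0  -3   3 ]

[[1, 1, 0, 0], [0, 0, 1, 0], [0, 0, 0, 1], [0, 0, 0, 0]]

Multiply R1 by -1.
Subtract R2 from R3.
Add 3 times R2 to R4.
Multiply R3 by -1.
Subtract 3 times R3 from R4.
Add 3 times R3 to R1.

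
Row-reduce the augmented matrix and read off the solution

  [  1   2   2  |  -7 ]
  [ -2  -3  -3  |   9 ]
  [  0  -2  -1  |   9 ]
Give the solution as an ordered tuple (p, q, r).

R2 -> R2 + 2·R1
  [ 1   2   2  |  -7 ]
  [ 0   1   1  |  -5 ]
  [ 0  -2  -1  |   9 ]
R3 -> R3 + 2·R2
  [ 1  2  2  |  -7 ]
  [ 0  1  1  |  -5 ]
  [ 0  0  1  |  -1 ]
R2 -> R2 − R3
  [ 1  2  2  |  -7 ]
  [ 0  1  0  |  -4 ]
  [ 0  0  1  |  -1 ]
R1 -> R1 − 2·R3
  [ 1  2  0  |  -5 ]
  [ 0  1  0  |  -4 ]
  [ 0  0  1  |  -1 ]
R1 -> R1 − 2·R2
  [ 1  0  0  |   3 ]
  [ 0  1  0  |  -4 ]
  [ 0  0  1  |  -1 ]
Reading off the last column: p = 3, q = -4, r = -1.

(3, -4, -1)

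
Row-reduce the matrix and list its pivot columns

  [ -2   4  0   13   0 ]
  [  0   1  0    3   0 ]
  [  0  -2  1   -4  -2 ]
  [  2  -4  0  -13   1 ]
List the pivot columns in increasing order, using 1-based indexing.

R1 ← -1/2·R1
  [ 1  -2  0  -13/2   0 ]
  [ 0   1  0      3   0 ]
  [ 0  -2  1     -4  -2 ]
  [ 2  -4  0    -13   1 ]
R4 ← R4 − 2·R1
  [ 1  -2  0  -13/2   0 ]
  [ 0   1  0      3   0 ]
  [ 0  -2  1     -4  -2 ]
  [ 0   0  0      0   1 ]
R3 ← R3 + 2·R2
  [ 1  -2  0  -13/2   0 ]
  [ 0   1  0      3   0 ]
  [ 0   0  1      2  -2 ]
  [ 0   0  0      0   1 ]
R3 ← R3 + 2·R4
  [ 1  -2  0  -13/2  0 ]
  [ 0   1  0      3  0 ]
  [ 0   0  1      2  0 ]
  [ 0   0  0      0  1 ]
R1 ← R1 + 2·R2
  [ 1  0  0  -1/2  0 ]
  [ 0  1  0     3  0 ]
  [ 0  0  1     2  0 ]
  [ 0  0  0     0  1 ]
Pivot columns are the columns containing a leading 1.

1, 2, 3, 5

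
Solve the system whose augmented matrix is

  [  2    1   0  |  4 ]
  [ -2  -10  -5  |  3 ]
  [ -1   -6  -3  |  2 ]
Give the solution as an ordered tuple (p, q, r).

(1, 2, -5)

Multiply ρ1 by 1/2.
  [  1  1/2   0  |  2 ]
  [ -2  -10  -5  |  3 ]
  [ -1   -6  -3  |  2 ]
Add 2 times ρ1 to ρ2.
  [  1  1/2   0  |  2 ]
  [  0   -9  -5  |  7 ]
  [ -1   -6  -3  |  2 ]
Add ρ1 to ρ3.
  [ 1    1/2   0  |  2 ]
  [ 0     -9  -5  |  7 ]
  [ 0  -11/2  -3  |  4 ]
Multiply ρ2 by -1/9.
  [ 1    1/2    0  |     2 ]
  [ 0      1  5/9  |  -7/9 ]
  [ 0  -11/2   -3  |     4 ]
Add 11/2 times ρ2 to ρ3.
  [ 1  1/2     0  |      2 ]
  [ 0    1   5/9  |   -7/9 ]
  [ 0    0  1/18  |  -5/18 ]
Multiply ρ3 by 18.
  [ 1  1/2    0  |     2 ]
  [ 0    1  5/9  |  -7/9 ]
  [ 0    0    1  |    -5 ]
Subtract 5/9 times ρ3 from ρ2.
  [ 1  1/2  0  |   2 ]
  [ 0    1  0  |   2 ]
  [ 0    0  1  |  -5 ]
Subtract 1/2 times ρ2 from ρ1.
  [ 1  0  0  |   1 ]
  [ 0  1  0  |   2 ]
  [ 0  0  1  |  -5 ]
Reading off the last column: p = 1, q = 2, r = -5.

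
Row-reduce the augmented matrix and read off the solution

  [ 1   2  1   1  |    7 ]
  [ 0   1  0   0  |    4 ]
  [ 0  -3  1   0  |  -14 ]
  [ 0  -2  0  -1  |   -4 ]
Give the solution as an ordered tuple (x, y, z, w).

(5, 4, -2, -4)

R3 := R3 + 3·R2
R4 := R4 + 2·R2
R4 := -1·R4
R1 := R1 − R4
R1 := R1 − R3
R1 := R1 − 2·R2
Reading off the last column: x = 5, y = 4, z = -2, w = -4.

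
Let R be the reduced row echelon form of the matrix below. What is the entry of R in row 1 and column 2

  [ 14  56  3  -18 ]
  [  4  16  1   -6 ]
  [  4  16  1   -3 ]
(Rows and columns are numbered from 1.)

r1 -> 1/14·r1
  [ 1   4  3/14  -9/7 ]
  [ 4  16     1    -6 ]
  [ 4  16     1    -3 ]
r2 -> r2 − 4·r1
  [ 1   4  3/14  -9/7 ]
  [ 0   0   1/7  -6/7 ]
  [ 4  16     1    -3 ]
r3 -> r3 − 4·r1
  [ 1  4  3/14  -9/7 ]
  [ 0  0   1/7  -6/7 ]
  [ 0  0   1/7  15/7 ]
r2 -> 7·r2
  [ 1  4  3/14  -9/7 ]
  [ 0  0     1    -6 ]
  [ 0  0   1/7  15/7 ]
r3 -> r3 − 1/7·r2
  [ 1  4  3/14  -9/7 ]
  [ 0  0     1    -6 ]
  [ 0  0     0     3 ]
r3 -> 1/3·r3
  [ 1  4  3/14  -9/7 ]
  [ 0  0     1    -6 ]
  [ 0  0     0     1 ]
r2 -> r2 + 6·r3
  [ 1  4  3/14  -9/7 ]
  [ 0  0     1     0 ]
  [ 0  0     0     1 ]
r1 -> r1 + 9/7·r3
  [ 1  4  3/14  0 ]
  [ 0  0     1  0 ]
  [ 0  0     0  1 ]
r1 -> r1 − 3/14·r2
  [ 1  4  0  0 ]
  [ 0  0  1  0 ]
  [ 0  0  0  1 ]

4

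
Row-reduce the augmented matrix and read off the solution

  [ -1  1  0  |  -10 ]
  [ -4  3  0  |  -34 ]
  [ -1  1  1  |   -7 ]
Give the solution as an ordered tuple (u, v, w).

Multiply ρ1 by -1.
  [  1  -1  0  |   10 ]
  [ -4   3  0  |  -34 ]
  [ -1   1  1  |   -7 ]
Add 4 times ρ1 to ρ2.
  [  1  -1  0  |  10 ]
  [  0  -1  0  |   6 ]
  [ -1   1  1  |  -7 ]
Add ρ1 to ρ3.
  [ 1  -1  0  |  10 ]
  [ 0  -1  0  |   6 ]
  [ 0   0  1  |   3 ]
Multiply ρ2 by -1.
  [ 1  -1  0  |  10 ]
  [ 0   1  0  |  -6 ]
  [ 0   0  1  |   3 ]
Add ρ2 to ρ1.
  [ 1  0  0  |   4 ]
  [ 0  1  0  |  -6 ]
  [ 0  0  1  |   3 ]
Reading off the last column: u = 4, v = -6, w = 3.

(4, -6, 3)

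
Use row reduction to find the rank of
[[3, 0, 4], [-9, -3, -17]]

ρ1 → 1/3·ρ1
  [  1   0  4/3 ]
  [ -9  -3  -17 ]
ρ2 → ρ2 + 9·ρ1
  [ 1   0  4/3 ]
  [ 0  -3   -5 ]
ρ2 → -1/3·ρ2
  [ 1  0  4/3 ]
  [ 0  1  5/3 ]
The reduced form has 2 nonzero rows.

rank = 2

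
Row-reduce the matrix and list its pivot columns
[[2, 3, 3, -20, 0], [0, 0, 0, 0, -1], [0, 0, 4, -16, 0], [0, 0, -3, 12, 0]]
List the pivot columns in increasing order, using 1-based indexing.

1, 3, 5

R1 → 1/2·R1
  [ 1  3/2  3/2  -10   0 ]
  [ 0    0    0    0  -1 ]
  [ 0    0    4  -16   0 ]
  [ 0    0   -3   12   0 ]
R2 ↔ R3
  [ 1  3/2  3/2  -10   0 ]
  [ 0    0    4  -16   0 ]
  [ 0    0    0    0  -1 ]
  [ 0    0   -3   12   0 ]
R2 → 1/4·R2
  [ 1  3/2  3/2  -10   0 ]
  [ 0    0    1   -4   0 ]
  [ 0    0    0    0  -1 ]
  [ 0    0   -3   12   0 ]
R4 → R4 + 3·R2
  [ 1  3/2  3/2  -10   0 ]
  [ 0    0    1   -4   0 ]
  [ 0    0    0    0  -1 ]
  [ 0    0    0    0   0 ]
R3 → -1·R3
  [ 1  3/2  3/2  -10  0 ]
  [ 0    0    1   -4  0 ]
  [ 0    0    0    0  1 ]
  [ 0    0    0    0  0 ]
R1 → R1 − 3/2·R2
  [ 1  3/2  0  -4  0 ]
  [ 0    0  1  -4  0 ]
  [ 0    0  0   0  1 ]
  [ 0    0  0   0  0 ]
Pivot columns are the columns containing a leading 1.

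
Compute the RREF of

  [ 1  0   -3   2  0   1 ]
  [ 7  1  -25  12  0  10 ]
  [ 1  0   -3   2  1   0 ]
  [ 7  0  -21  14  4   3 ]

Subtract 7 times r1 from r2.
  [ 1  0   -3   2  0  1 ]
  [ 0  1   -4  -2  0  3 ]
  [ 1  0   -3   2  1  0 ]
  [ 7  0  -21  14  4  3 ]
Subtract r1 from r3.
  [ 1  0   -3   2  0   1 ]
  [ 0  1   -4  -2  0   3 ]
  [ 0  0    0   0  1  -1 ]
  [ 7  0  -21  14  4   3 ]
Subtract 7 times r1 from r4.
  [ 1  0  -3   2  0   1 ]
  [ 0  1  -4  -2  0   3 ]
  [ 0  0   0   0  1  -1 ]
  [ 0  0   0   0  4  -4 ]
Subtract 4 times r3 from r4.
  [ 1  0  -3   2  0   1 ]
  [ 0  1  -4  -2  0   3 ]
  [ 0  0   0   0  1  -1 ]
  [ 0  0   0   0  0   0 ]

[[1, 0, -3, 2, 0, 1], [0, 1, -4, -2, 0, 3], [0, 0, 0, 0, 1, -1], [0, 0, 0, 0, 0, 0]]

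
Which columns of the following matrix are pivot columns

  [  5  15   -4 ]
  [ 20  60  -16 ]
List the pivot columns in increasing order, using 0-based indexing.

0

Multiply R1 by 1/5.
  [  1   3  -4/5 ]
  [ 20  60   -16 ]
Subtract 20 times R1 from R2.
  [ 1  3  -4/5 ]
  [ 0  0     0 ]
Pivot columns are the columns containing a leading 1.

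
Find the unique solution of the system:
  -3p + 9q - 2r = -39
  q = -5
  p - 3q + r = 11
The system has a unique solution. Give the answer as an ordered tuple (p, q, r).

Form the augmented matrix and row-reduce:
  [ -3   9  -2  |  -39 ]
  [  0   1   0  |   -5 ]
  [  1  -3   1  |   11 ]
R1 → -1/3·R1
  [ 1  -3  2/3  |  13 ]
  [ 0   1    0  |  -5 ]
  [ 1  -3    1  |  11 ]
R3 → R3 − R1
  [ 1  -3  2/3  |  13 ]
  [ 0   1    0  |  -5 ]
  [ 0   0  1/3  |  -2 ]
R3 → 3·R3
  [ 1  -3  2/3  |  13 ]
  [ 0   1    0  |  -5 ]
  [ 0   0    1  |  -6 ]
R1 → R1 − 2/3·R3
  [ 1  -3  0  |  17 ]
  [ 0   1  0  |  -5 ]
  [ 0   0  1  |  -6 ]
R1 → R1 + 3·R2
  [ 1  0  0  |   2 ]
  [ 0  1  0  |  -5 ]
  [ 0  0  1  |  -6 ]
Reading off the last column: p = 2, q = -5, r = -6.

(2, -5, -6)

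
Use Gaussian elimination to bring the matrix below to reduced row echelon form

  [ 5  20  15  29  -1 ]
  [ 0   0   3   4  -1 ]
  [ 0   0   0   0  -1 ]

[[1, 4, 0, 9/5, 0], [0, 0, 1, 4/3, 0], [0, 0, 0, 0, 1]]

Multiply ρ1 by 1/5.
Multiply ρ2 by 1/3.
Multiply ρ3 by -1.
Add 1/3 times ρ3 to ρ2.
Add 1/5 times ρ3 to ρ1.
Subtract 3 times ρ2 from ρ1.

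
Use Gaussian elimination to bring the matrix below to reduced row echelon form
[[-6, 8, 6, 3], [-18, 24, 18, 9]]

[[1, -4/3, -1, -1/2], [0, 0, 0, 0]]

R1 -> -1/6·R1
  [   1  -4/3  -1  -1/2 ]
  [ -18    24  18     9 ]
R2 -> R2 + 18·R1
  [ 1  -4/3  -1  -1/2 ]
  [ 0     0   0     0 ]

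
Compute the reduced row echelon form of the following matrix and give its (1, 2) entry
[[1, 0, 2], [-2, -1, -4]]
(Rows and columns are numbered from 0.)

R2 ← R2 + 2·R1
  [ 1   0  2 ]
  [ 0  -1  0 ]
R2 ← -1·R2
  [ 1  0  2 ]
  [ 0  1  0 ]

0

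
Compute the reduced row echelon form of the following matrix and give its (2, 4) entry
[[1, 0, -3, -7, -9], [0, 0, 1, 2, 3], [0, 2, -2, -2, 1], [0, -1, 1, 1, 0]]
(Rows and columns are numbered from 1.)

1

Swap ρ2 and ρ3.
  [ 1   0  -3  -7  -9 ]
  [ 0   2  -2  -2   1 ]
  [ 0   0   1   2   3 ]
  [ 0  -1   1   1   0 ]
Multiply ρ2 by 1/2.
  [ 1   0  -3  -7   -9 ]
  [ 0   1  -1  -1  1/2 ]
  [ 0   0   1   2    3 ]
  [ 0  -1   1   1    0 ]
Add ρ2 to ρ4.
  [ 1  0  -3  -7   -9 ]
  [ 0  1  -1  -1  1/2 ]
  [ 0  0   1   2    3 ]
  [ 0  0   0   0  1/2 ]
Multiply ρ4 by 2.
  [ 1  0  -3  -7   -9 ]
  [ 0  1  -1  -1  1/2 ]
  [ 0  0   1   2    3 ]
  [ 0  0   0   0    1 ]
Subtract 3 times ρ4 from ρ3.
  [ 1  0  -3  -7   -9 ]
  [ 0  1  -1  -1  1/2 ]
  [ 0  0   1   2    0 ]
  [ 0  0   0   0    1 ]
Subtract 1/2 times ρ4 from ρ2.
  [ 1  0  -3  -7  -9 ]
  [ 0  1  -1  -1   0 ]
  [ 0  0   1   2   0 ]
  [ 0  0   0   0   1 ]
Add 9 times ρ4 to ρ1.
  [ 1  0  -3  -7  0 ]
  [ 0  1  -1  -1  0 ]
  [ 0  0   1   2  0 ]
  [ 0  0   0   0  1 ]
Add ρ3 to ρ2.
  [ 1  0  -3  -7  0 ]
  [ 0  1   0   1  0 ]
  [ 0  0   1   2  0 ]
  [ 0  0   0   0  1 ]
Add 3 times ρ3 to ρ1.
  [ 1  0  0  -1  0 ]
  [ 0  1  0   1  0 ]
  [ 0  0  1   2  0 ]
  [ 0  0  0   0  1 ]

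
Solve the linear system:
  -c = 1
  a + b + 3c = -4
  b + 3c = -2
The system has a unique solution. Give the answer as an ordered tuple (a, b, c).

(-2, 1, -1)

Form the augmented matrix and row-reduce:
  [ 0  0  -1  |   1 ]
  [ 1  1   3  |  -4 ]
  [ 0  1   3  |  -2 ]
ρ1 <=> ρ2
  [ 1  1   3  |  -4 ]
  [ 0  0  -1  |   1 ]
  [ 0  1   3  |  -2 ]
ρ2 <=> ρ3
  [ 1  1   3  |  -4 ]
  [ 0  1   3  |  -2 ]
  [ 0  0  -1  |   1 ]
ρ3 := -1·ρ3
  [ 1  1  3  |  -4 ]
  [ 0  1  3  |  -2 ]
  [ 0  0  1  |  -1 ]
ρ2 := ρ2 − 3·ρ3
  [ 1  1  3  |  -4 ]
  [ 0  1  0  |   1 ]
  [ 0  0  1  |  -1 ]
ρ1 := ρ1 − 3·ρ3
  [ 1  1  0  |  -1 ]
  [ 0  1  0  |   1 ]
  [ 0  0  1  |  -1 ]
ρ1 := ρ1 − ρ2
  [ 1  0  0  |  -2 ]
  [ 0  1  0  |   1 ]
  [ 0  0  1  |  -1 ]
Reading off the last column: a = -2, b = 1, c = -1.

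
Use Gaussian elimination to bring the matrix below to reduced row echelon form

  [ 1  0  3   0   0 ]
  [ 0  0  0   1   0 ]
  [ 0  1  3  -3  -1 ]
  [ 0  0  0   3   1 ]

r2 <-> r3
r4 -> r4 − 3·r3
r2 -> r2 + r4
r2 -> r2 + 3·r3

[[1, 0, 3, 0, 0], [0, 1, 3, 0, 0], [0, 0, 0, 1, 0], [0, 0, 0, 0, 1]]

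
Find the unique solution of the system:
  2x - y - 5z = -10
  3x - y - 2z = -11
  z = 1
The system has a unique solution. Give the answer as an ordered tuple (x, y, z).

Form the augmented matrix and row-reduce:
  [ 2  -1  -5  |  -10 ]
  [ 3  -1  -2  |  -11 ]
  [ 0   0   1  |    1 ]
ρ1 -> 1/2·ρ1
  [ 1  -1/2  -5/2  |   -5 ]
  [ 3    -1    -2  |  -11 ]
  [ 0     0     1  |    1 ]
ρ2 -> ρ2 − 3·ρ1
  [ 1  -1/2  -5/2  |  -5 ]
  [ 0   1/2  11/2  |   4 ]
  [ 0     0     1  |   1 ]
ρ2 -> 2·ρ2
  [ 1  -1/2  -5/2  |  -5 ]
  [ 0     1    11  |   8 ]
  [ 0     0     1  |   1 ]
ρ2 -> ρ2 − 11·ρ3
  [ 1  -1/2  -5/2  |  -5 ]
  [ 0     1     0  |  -3 ]
  [ 0     0     1  |   1 ]
ρ1 -> ρ1 + 5/2·ρ3
  [ 1  -1/2  0  |  -5/2 ]
  [ 0     1  0  |    -3 ]
  [ 0     0  1  |     1 ]
ρ1 -> ρ1 + 1/2·ρ2
  [ 1  0  0  |  -4 ]
  [ 0  1  0  |  -3 ]
  [ 0  0  1  |   1 ]
Reading off the last column: x = -4, y = -3, z = 1.

(-4, -3, 1)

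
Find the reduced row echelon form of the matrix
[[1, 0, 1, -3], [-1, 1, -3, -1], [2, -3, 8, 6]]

[[1, 0, 1, -3], [0, 1, -2, -4], [0, 0, 0, 0]]

R2 := R2 + R1
  [ 1   0   1  -3 ]
  [ 0   1  -2  -4 ]
  [ 2  -3   8   6 ]
R3 := R3 − 2·R1
  [ 1   0   1  -3 ]
  [ 0   1  -2  -4 ]
  [ 0  -3   6  12 ]
R3 := R3 + 3·R2
  [ 1  0   1  -3 ]
  [ 0  1  -2  -4 ]
  [ 0  0   0   0 ]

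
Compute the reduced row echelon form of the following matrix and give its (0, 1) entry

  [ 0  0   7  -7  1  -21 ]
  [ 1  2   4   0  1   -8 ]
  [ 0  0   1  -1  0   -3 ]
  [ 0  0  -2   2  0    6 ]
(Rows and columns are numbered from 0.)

2

R1 <-> R2
R2 → 1/7·R2
R3 → R3 − R2
R4 → R4 + 2·R2
R3 → -7·R3
R4 → R4 − 2/7·R3
R2 → R2 − 1/7·R3
R1 → R1 − R3
R1 → R1 − 4·R2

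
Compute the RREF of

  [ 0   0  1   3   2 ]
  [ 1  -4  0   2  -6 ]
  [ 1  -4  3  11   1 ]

[[1, -4, 0, 2, 0], [0, 0, 1, 3, 0], [0, 0, 0, 0, 1]]

ρ1 <=> ρ2
  [ 1  -4  0   2  -6 ]
  [ 0   0  1   3   2 ]
  [ 1  -4  3  11   1 ]
ρ3 → ρ3 − ρ1
  [ 1  -4  0  2  -6 ]
  [ 0   0  1  3   2 ]
  [ 0   0  3  9   7 ]
ρ3 → ρ3 − 3·ρ2
  [ 1  -4  0  2  -6 ]
  [ 0   0  1  3   2 ]
  [ 0   0  0  0   1 ]
ρ2 → ρ2 − 2·ρ3
  [ 1  -4  0  2  -6 ]
  [ 0   0  1  3   0 ]
  [ 0   0  0  0   1 ]
ρ1 → ρ1 + 6·ρ3
  [ 1  -4  0  2  0 ]
  [ 0   0  1  3  0 ]
  [ 0   0  0  0  1 ]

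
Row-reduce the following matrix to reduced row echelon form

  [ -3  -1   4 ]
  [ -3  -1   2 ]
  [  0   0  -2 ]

[[1, 1/3, 0], [0, 0, 1], [0, 0, 0]]

r1 ← -1/3·r1
  [  1  1/3  -4/3 ]
  [ -3   -1     2 ]
  [  0    0    -2 ]
r2 ← r2 + 3·r1
  [ 1  1/3  -4/3 ]
  [ 0    0    -2 ]
  [ 0    0    -2 ]
r2 ← -1/2·r2
  [ 1  1/3  -4/3 ]
  [ 0    0     1 ]
  [ 0    0    -2 ]
r3 ← r3 + 2·r2
  [ 1  1/3  -4/3 ]
  [ 0    0     1 ]
  [ 0    0     0 ]
r1 ← r1 + 4/3·r2
  [ 1  1/3  0 ]
  [ 0    0  1 ]
  [ 0    0  0 ]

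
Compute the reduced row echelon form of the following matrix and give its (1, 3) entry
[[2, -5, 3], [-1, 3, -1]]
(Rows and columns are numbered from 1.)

4

R1 ← 1/2·R1
  [  1  -5/2  3/2 ]
  [ -1     3   -1 ]
R2 ← R2 + R1
  [ 1  -5/2  3/2 ]
  [ 0   1/2  1/2 ]
R2 ← 2·R2
  [ 1  -5/2  3/2 ]
  [ 0     1    1 ]
R1 ← R1 + 5/2·R2
  [ 1  0  4 ]
  [ 0  1  1 ]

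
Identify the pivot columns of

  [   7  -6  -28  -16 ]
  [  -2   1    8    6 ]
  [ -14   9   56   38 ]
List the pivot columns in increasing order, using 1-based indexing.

1, 2

ρ1 := 1/7·ρ1
  [   1  -6/7  -4  -16/7 ]
  [  -2     1   8      6 ]
  [ -14     9  56     38 ]
ρ2 := ρ2 + 2·ρ1
  [   1  -6/7  -4  -16/7 ]
  [   0  -5/7   0   10/7 ]
  [ -14     9  56     38 ]
ρ3 := ρ3 + 14·ρ1
  [ 1  -6/7  -4  -16/7 ]
  [ 0  -5/7   0   10/7 ]
  [ 0    -3   0      6 ]
ρ2 := -7/5·ρ2
  [ 1  -6/7  -4  -16/7 ]
  [ 0     1   0     -2 ]
  [ 0    -3   0      6 ]
ρ3 := ρ3 + 3·ρ2
  [ 1  -6/7  -4  -16/7 ]
  [ 0     1   0     -2 ]
  [ 0     0   0      0 ]
ρ1 := ρ1 + 6/7·ρ2
  [ 1  0  -4  -4 ]
  [ 0  1   0  -2 ]
  [ 0  0   0   0 ]
Pivot columns are the columns containing a leading 1.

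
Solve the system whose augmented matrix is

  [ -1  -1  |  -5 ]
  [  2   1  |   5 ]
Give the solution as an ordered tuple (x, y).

Multiply ρ1 by -1.
  [ 1  1  |  5 ]
  [ 2  1  |  5 ]
Subtract 2 times ρ1 from ρ2.
  [ 1   1  |   5 ]
  [ 0  -1  |  -5 ]
Multiply ρ2 by -1.
  [ 1  1  |  5 ]
  [ 0  1  |  5 ]
Subtract ρ2 from ρ1.
  [ 1  0  |  0 ]
  [ 0  1  |  5 ]
Reading off the last column: x = 0, y = 5.

(0, 5)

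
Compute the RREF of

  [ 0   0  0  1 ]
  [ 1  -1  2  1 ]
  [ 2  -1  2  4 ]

[[1, 0, 0, 0], [0, 1, -2, 0], [0, 0, 0, 1]]

r1 <-> r2
r3 → r3 − 2·r1
r2 <-> r3
r2 → r2 − 2·r3
r1 → r1 − r3
r1 → r1 + r2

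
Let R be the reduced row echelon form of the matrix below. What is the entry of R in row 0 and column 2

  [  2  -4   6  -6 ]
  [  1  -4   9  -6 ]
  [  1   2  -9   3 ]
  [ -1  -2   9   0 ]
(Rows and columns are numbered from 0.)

-3

R1 ← 1/2·R1
R2 ← R2 − R1
R3 ← R3 − R1
R4 ← R4 + R1
R2 ← -1/2·R2
R3 ← R3 − 4·R2
R4 ← R4 + 4·R2
R3 ↔ R4
R3 ← 1/3·R3
R2 ← R2 − 3/2·R3
R1 ← R1 + 3·R3
R1 ← R1 + 2·R2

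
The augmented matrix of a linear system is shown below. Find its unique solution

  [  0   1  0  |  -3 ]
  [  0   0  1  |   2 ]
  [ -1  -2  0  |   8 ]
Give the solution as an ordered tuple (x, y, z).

(-2, -3, 2)

Swap R1 and R3.
Multiply R1 by -1.
Swap R2 and R3.
Subtract 2 times R2 from R1.
Reading off the last column: x = -2, y = -3, z = 2.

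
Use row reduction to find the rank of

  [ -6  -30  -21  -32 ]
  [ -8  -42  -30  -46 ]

R1 -> -1/6·R1
  [  1    5  7/2  16/3 ]
  [ -8  -42  -30   -46 ]
R2 -> R2 + 8·R1
  [ 1   5  7/2   16/3 ]
  [ 0  -2   -2  -10/3 ]
R2 -> -1/2·R2
  [ 1  5  7/2  16/3 ]
  [ 0  1    1   5/3 ]
R1 -> R1 − 5·R2
  [ 1  0  -3/2   -3 ]
  [ 0  1     1  5/3 ]
The reduced form has 2 nonzero rows.

rank = 2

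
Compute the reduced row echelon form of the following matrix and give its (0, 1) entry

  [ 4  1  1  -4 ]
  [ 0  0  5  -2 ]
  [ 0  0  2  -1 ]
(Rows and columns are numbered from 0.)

ρ1 -> 1/4·ρ1
  [ 1  1/4  1/4  -1 ]
  [ 0    0    5  -2 ]
  [ 0    0    2  -1 ]
ρ2 -> 1/5·ρ2
  [ 1  1/4  1/4    -1 ]
  [ 0    0    1  -2/5 ]
  [ 0    0    2    -1 ]
ρ3 -> ρ3 − 2·ρ2
  [ 1  1/4  1/4    -1 ]
  [ 0    0    1  -2/5 ]
  [ 0    0    0  -1/5 ]
ρ3 -> -5·ρ3
  [ 1  1/4  1/4    -1 ]
  [ 0    0    1  -2/5 ]
  [ 0    0    0     1 ]
ρ2 -> ρ2 + 2/5·ρ3
  [ 1  1/4  1/4  -1 ]
  [ 0    0    1   0 ]
  [ 0    0    0   1 ]
ρ1 -> ρ1 + ρ3
  [ 1  1/4  1/4  0 ]
  [ 0    0    1  0 ]
  [ 0    0    0  1 ]
ρ1 -> ρ1 − 1/4·ρ2
  [ 1  1/4  0  0 ]
  [ 0    0  1  0 ]
  [ 0    0  0  1 ]

1/4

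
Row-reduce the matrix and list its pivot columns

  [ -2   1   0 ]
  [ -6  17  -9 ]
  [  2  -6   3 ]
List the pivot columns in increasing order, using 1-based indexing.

r1 → -1/2·r1
  [  1  -1/2   0 ]
  [ -6    17  -9 ]
  [  2    -6   3 ]
r2 → r2 + 6·r1
  [ 1  -1/2   0 ]
  [ 0    14  -9 ]
  [ 2    -6   3 ]
r3 → r3 − 2·r1
  [ 1  -1/2   0 ]
  [ 0    14  -9 ]
  [ 0    -5   3 ]
r2 → 1/14·r2
  [ 1  -1/2      0 ]
  [ 0     1  -9/14 ]
  [ 0    -5      3 ]
r3 → r3 + 5·r2
  [ 1  -1/2      0 ]
  [ 0     1  -9/14 ]
  [ 0     0  -3/14 ]
r3 → -14/3·r3
  [ 1  -1/2      0 ]
  [ 0     1  -9/14 ]
  [ 0     0      1 ]
r2 → r2 + 9/14·r3
  [ 1  -1/2  0 ]
  [ 0     1  0 ]
  [ 0     0  1 ]
r1 → r1 + 1/2·r2
  [ 1  0  0 ]
  [ 0  1  0 ]
  [ 0  0  1 ]
Pivot columns are the columns containing a leading 1.

1, 2, 3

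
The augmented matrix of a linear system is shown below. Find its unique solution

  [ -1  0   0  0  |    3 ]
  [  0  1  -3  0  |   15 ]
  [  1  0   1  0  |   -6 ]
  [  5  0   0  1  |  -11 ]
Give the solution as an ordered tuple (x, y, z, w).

R1 := -1·R1
  [ 1  0   0  0  |   -3 ]
  [ 0  1  -3  0  |   15 ]
  [ 1  0   1  0  |   -6 ]
  [ 5  0   0  1  |  -11 ]
R3 := R3 − R1
  [ 1  0   0  0  |   -3 ]
  [ 0  1  -3  0  |   15 ]
  [ 0  0   1  0  |   -3 ]
  [ 5  0   0  1  |  -11 ]
R4 := R4 − 5·R1
  [ 1  0   0  0  |  -3 ]
  [ 0  1  -3  0  |  15 ]
  [ 0  0   1  0  |  -3 ]
  [ 0  0   0  1  |   4 ]
R2 := R2 + 3·R3
  [ 1  0  0  0  |  -3 ]
  [ 0  1  0  0  |   6 ]
  [ 0  0  1  0  |  -3 ]
  [ 0  0  0  1  |   4 ]
Reading off the last column: x = -3, y = 6, z = -3, w = 4.

(-3, 6, -3, 4)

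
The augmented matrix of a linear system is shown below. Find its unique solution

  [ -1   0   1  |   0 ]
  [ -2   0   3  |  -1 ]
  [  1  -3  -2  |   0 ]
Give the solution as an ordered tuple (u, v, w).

Multiply r1 by -1.
  [  1   0  -1  |   0 ]
  [ -2   0   3  |  -1 ]
  [  1  -3  -2  |   0 ]
Add 2 times r1 to r2.
  [ 1   0  -1  |   0 ]
  [ 0   0   1  |  -1 ]
  [ 1  -3  -2  |   0 ]
Subtract r1 from r3.
  [ 1   0  -1  |   0 ]
  [ 0   0   1  |  -1 ]
  [ 0  -3  -1  |   0 ]
Swap r2 and r3.
  [ 1   0  -1  |   0 ]
  [ 0  -3  -1  |   0 ]
  [ 0   0   1  |  -1 ]
Multiply r2 by -1/3.
  [ 1  0   -1  |   0 ]
  [ 0  1  1/3  |   0 ]
  [ 0  0    1  |  -1 ]
Subtract 1/3 times r3 from r2.
  [ 1  0  -1  |    0 ]
  [ 0  1   0  |  1/3 ]
  [ 0  0   1  |   -1 ]
Add r3 to r1.
  [ 1  0  0  |   -1 ]
  [ 0  1  0  |  1/3 ]
  [ 0  0  1  |   -1 ]
Reading off the last column: u = -1, v = 1/3, w = -1.

(-1, 1/3, -1)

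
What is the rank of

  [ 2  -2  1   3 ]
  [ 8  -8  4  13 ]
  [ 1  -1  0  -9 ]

rank = 3

Multiply ρ1 by 1/2.
  [ 1  -1  1/2  3/2 ]
  [ 8  -8    4   13 ]
  [ 1  -1    0   -9 ]
Subtract 8 times ρ1 from ρ2.
  [ 1  -1  1/2  3/2 ]
  [ 0   0    0    1 ]
  [ 1  -1    0   -9 ]
Subtract ρ1 from ρ3.
  [ 1  -1   1/2    3/2 ]
  [ 0   0     0      1 ]
  [ 0   0  -1/2  -21/2 ]
Swap ρ2 and ρ3.
  [ 1  -1   1/2    3/2 ]
  [ 0   0  -1/2  -21/2 ]
  [ 0   0     0      1 ]
Multiply ρ2 by -2.
  [ 1  -1  1/2  3/2 ]
  [ 0   0    1   21 ]
  [ 0   0    0    1 ]
Subtract 21 times ρ3 from ρ2.
  [ 1  -1  1/2  3/2 ]
  [ 0   0    1    0 ]
  [ 0   0    0    1 ]
Subtract 3/2 times ρ3 from ρ1.
  [ 1  -1  1/2  0 ]
  [ 0   0    1  0 ]
  [ 0   0    0  1 ]
Subtract 1/2 times ρ2 from ρ1.
  [ 1  -1  0  0 ]
  [ 0   0  1  0 ]
  [ 0   0  0  1 ]
The reduced form has 3 nonzero rows.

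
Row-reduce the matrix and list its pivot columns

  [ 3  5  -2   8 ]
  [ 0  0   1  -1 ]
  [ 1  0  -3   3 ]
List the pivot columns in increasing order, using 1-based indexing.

1, 2, 3

R1 ← 1/3·R1
R3 ← R3 − R1
R2 <-> R3
R2 ← -3/5·R2
R2 ← R2 − 7/5·R3
R1 ← R1 + 2/3·R3
R1 ← R1 − 5/3·R2
Pivot columns are the columns containing a leading 1.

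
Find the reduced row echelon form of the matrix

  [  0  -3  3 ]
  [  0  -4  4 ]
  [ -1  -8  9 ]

r1 ↔ r3
  [ -1  -8  9 ]
  [  0  -4  4 ]
  [  0  -3  3 ]
r1 → -1·r1
  [ 1   8  -9 ]
  [ 0  -4   4 ]
  [ 0  -3   3 ]
r2 → -1/4·r2
  [ 1   8  -9 ]
  [ 0   1  -1 ]
  [ 0  -3   3 ]
r3 → r3 + 3·r2
  [ 1  8  -9 ]
  [ 0  1  -1 ]
  [ 0  0   0 ]
r1 → r1 − 8·r2
  [ 1  0  -1 ]
  [ 0  1  -1 ]
  [ 0  0   0 ]

[[1, 0, -1], [0, 1, -1], [0, 0, 0]]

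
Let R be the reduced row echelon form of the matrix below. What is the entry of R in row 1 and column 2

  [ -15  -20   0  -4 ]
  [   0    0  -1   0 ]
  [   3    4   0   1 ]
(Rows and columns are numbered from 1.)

4/3

R1 -> -1/15·R1
  [ 1  4/3   0  4/15 ]
  [ 0    0  -1     0 ]
  [ 3    4   0     1 ]
R3 -> R3 − 3·R1
  [ 1  4/3   0  4/15 ]
  [ 0    0  -1     0 ]
  [ 0    0   0   1/5 ]
R2 -> -1·R2
  [ 1  4/3  0  4/15 ]
  [ 0    0  1     0 ]
  [ 0    0  0   1/5 ]
R3 -> 5·R3
  [ 1  4/3  0  4/15 ]
  [ 0    0  1     0 ]
  [ 0    0  0     1 ]
R1 -> R1 − 4/15·R3
  [ 1  4/3  0  0 ]
  [ 0    0  1  0 ]
  [ 0    0  0  1 ]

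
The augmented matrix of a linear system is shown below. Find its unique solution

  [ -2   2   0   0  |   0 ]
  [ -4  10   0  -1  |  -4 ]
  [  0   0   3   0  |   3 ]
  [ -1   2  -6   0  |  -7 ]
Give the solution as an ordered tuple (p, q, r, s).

(-1, -1, 1, -2)

Multiply R1 by -1/2.
  [  1  -1   0   0  |   0 ]
  [ -4  10   0  -1  |  -4 ]
  [  0   0   3   0  |   3 ]
  [ -1   2  -6   0  |  -7 ]
Add 4 times R1 to R2.
  [  1  -1   0   0  |   0 ]
  [  0   6   0  -1  |  -4 ]
  [  0   0   3   0  |   3 ]
  [ -1   2  -6   0  |  -7 ]
Add R1 to R4.
  [ 1  -1   0   0  |   0 ]
  [ 0   6   0  -1  |  -4 ]
  [ 0   0   3   0  |   3 ]
  [ 0   1  -6   0  |  -7 ]
Multiply R2 by 1/6.
  [ 1  -1   0     0  |     0 ]
  [ 0   1   0  -1/6  |  -2/3 ]
  [ 0   0   3     0  |     3 ]
  [ 0   1  -6     0  |    -7 ]
Subtract R2 from R4.
  [ 1  -1   0     0  |      0 ]
  [ 0   1   0  -1/6  |   -2/3 ]
  [ 0   0   3     0  |      3 ]
  [ 0   0  -6   1/6  |  -19/3 ]
Multiply R3 by 1/3.
  [ 1  -1   0     0  |      0 ]
  [ 0   1   0  -1/6  |   -2/3 ]
  [ 0   0   1     0  |      1 ]
  [ 0   0  -6   1/6  |  -19/3 ]
Add 6 times R3 to R4.
  [ 1  -1  0     0  |     0 ]
  [ 0   1  0  -1/6  |  -2/3 ]
  [ 0   0  1     0  |     1 ]
  [ 0   0  0   1/6  |  -1/3 ]
Multiply R4 by 6.
  [ 1  -1  0     0  |     0 ]
  [ 0   1  0  -1/6  |  -2/3 ]
  [ 0   0  1     0  |     1 ]
  [ 0   0  0     1  |    -2 ]
Add 1/6 times R4 to R2.
  [ 1  -1  0  0  |   0 ]
  [ 0   1  0  0  |  -1 ]
  [ 0   0  1  0  |   1 ]
  [ 0   0  0  1  |  -2 ]
Add R2 to R1.
  [ 1  0  0  0  |  -1 ]
  [ 0  1  0  0  |  -1 ]
  [ 0  0  1  0  |   1 ]
  [ 0  0  0  1  |  -2 ]
Reading off the last column: p = -1, q = -1, r = 1, s = -2.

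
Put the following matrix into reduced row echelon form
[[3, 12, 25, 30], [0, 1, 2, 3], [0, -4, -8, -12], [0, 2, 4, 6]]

[[1, 0, 1/3, -2], [0, 1, 2, 3], [0, 0, 0, 0], [0, 0, 0, 0]]

ρ1 → 1/3·ρ1
  [ 1   4  25/3   10 ]
  [ 0   1     2    3 ]
  [ 0  -4    -8  -12 ]
  [ 0   2     4    6 ]
ρ3 → ρ3 + 4·ρ2
  [ 1  4  25/3  10 ]
  [ 0  1     2   3 ]
  [ 0  0     0   0 ]
  [ 0  2     4   6 ]
ρ4 → ρ4 − 2·ρ2
  [ 1  4  25/3  10 ]
  [ 0  1     2   3 ]
  [ 0  0     0   0 ]
  [ 0  0     0   0 ]
ρ1 → ρ1 − 4·ρ2
  [ 1  0  1/3  -2 ]
  [ 0  1    2   3 ]
  [ 0  0    0   0 ]
  [ 0  0    0   0 ]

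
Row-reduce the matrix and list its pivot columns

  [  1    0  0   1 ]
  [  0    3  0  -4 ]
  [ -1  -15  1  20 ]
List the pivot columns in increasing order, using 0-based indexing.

0, 1, 2

R3 := R3 + R1
  [ 1    0  0   1 ]
  [ 0    3  0  -4 ]
  [ 0  -15  1  21 ]
R2 := 1/3·R2
  [ 1    0  0     1 ]
  [ 0    1  0  -4/3 ]
  [ 0  -15  1    21 ]
R3 := R3 + 15·R2
  [ 1  0  0     1 ]
  [ 0  1  0  -4/3 ]
  [ 0  0  1     1 ]
Pivot columns are the columns containing a leading 1.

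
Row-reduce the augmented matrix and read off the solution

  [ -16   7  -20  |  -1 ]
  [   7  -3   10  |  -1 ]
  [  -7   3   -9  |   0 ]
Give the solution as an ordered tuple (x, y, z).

(0, -3, -1)

R1 → -1/16·R1
  [  1  -7/16  5/4  |  1/16 ]
  [  7     -3   10  |    -1 ]
  [ -7      3   -9  |     0 ]
R2 → R2 − 7·R1
  [  1  -7/16  5/4  |    1/16 ]
  [  0   1/16  5/4  |  -23/16 ]
  [ -7      3   -9  |       0 ]
R3 → R3 + 7·R1
  [ 1  -7/16   5/4  |    1/16 ]
  [ 0   1/16   5/4  |  -23/16 ]
  [ 0  -1/16  -1/4  |    7/16 ]
R2 → 16·R2
  [ 1  -7/16   5/4  |  1/16 ]
  [ 0      1    20  |   -23 ]
  [ 0  -1/16  -1/4  |  7/16 ]
R3 → R3 + 1/16·R2
  [ 1  -7/16  5/4  |  1/16 ]
  [ 0      1   20  |   -23 ]
  [ 0      0    1  |    -1 ]
R2 → R2 − 20·R3
  [ 1  -7/16  5/4  |  1/16 ]
  [ 0      1    0  |    -3 ]
  [ 0      0    1  |    -1 ]
R1 → R1 − 5/4·R3
  [ 1  -7/16  0  |  21/16 ]
  [ 0      1  0  |     -3 ]
  [ 0      0  1  |     -1 ]
R1 → R1 + 7/16·R2
  [ 1  0  0  |   0 ]
  [ 0  1  0  |  -3 ]
  [ 0  0  1  |  -1 ]
Reading off the last column: x = 0, y = -3, z = -1.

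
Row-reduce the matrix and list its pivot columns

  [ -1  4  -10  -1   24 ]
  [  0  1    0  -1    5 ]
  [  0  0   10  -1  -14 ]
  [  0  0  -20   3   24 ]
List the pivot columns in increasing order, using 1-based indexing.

R1 -> -1·R1
  [ 1  -4   10   1  -24 ]
  [ 0   1    0  -1    5 ]
  [ 0   0   10  -1  -14 ]
  [ 0   0  -20   3   24 ]
R3 -> 1/10·R3
  [ 1  -4   10      1   -24 ]
  [ 0   1    0     -1     5 ]
  [ 0   0    1  -1/10  -7/5 ]
  [ 0   0  -20      3    24 ]
R4 -> R4 + 20·R3
  [ 1  -4  10      1   -24 ]
  [ 0   1   0     -1     5 ]
  [ 0   0   1  -1/10  -7/5 ]
  [ 0   0   0      1    -4 ]
R3 -> R3 + 1/10·R4
  [ 1  -4  10   1   -24 ]
  [ 0   1   0  -1     5 ]
  [ 0   0   1   0  -9/5 ]
  [ 0   0   0   1    -4 ]
R2 -> R2 + R4
  [ 1  -4  10  1   -24 ]
  [ 0   1   0  0     1 ]
  [ 0   0   1  0  -9/5 ]
  [ 0   0   0  1    -4 ]
R1 -> R1 − R4
  [ 1  -4  10  0   -20 ]
  [ 0   1   0  0     1 ]
  [ 0   0   1  0  -9/5 ]
  [ 0   0   0  1    -4 ]
R1 -> R1 − 10·R3
  [ 1  -4  0  0    -2 ]
  [ 0   1  0  0     1 ]
  [ 0   0  1  0  -9/5 ]
  [ 0   0  0  1    -4 ]
R1 -> R1 + 4·R2
  [ 1  0  0  0     2 ]
  [ 0  1  0  0     1 ]
  [ 0  0  1  0  -9/5 ]
  [ 0  0  0  1    -4 ]
Pivot columns are the columns containing a leading 1.

1, 2, 3, 4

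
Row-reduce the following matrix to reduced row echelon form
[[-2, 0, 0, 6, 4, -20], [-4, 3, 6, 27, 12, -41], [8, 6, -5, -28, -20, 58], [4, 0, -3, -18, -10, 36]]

[[1, 0, 0, -3, 0, 2], [0, 1, 0, 1, 0, -3], [0, 0, 1, 2, 0, 4], [0, 0, 0, 0, 1, -4]]

R1 := -1/2·R1
  [  1  0   0   -3   -2   10 ]
  [ -4  3   6   27   12  -41 ]
  [  8  6  -5  -28  -20   58 ]
  [  4  0  -3  -18  -10   36 ]
R2 := R2 + 4·R1
  [ 1  0   0   -3   -2  10 ]
  [ 0  3   6   15    4  -1 ]
  [ 8  6  -5  -28  -20  58 ]
  [ 4  0  -3  -18  -10  36 ]
R3 := R3 − 8·R1
  [ 1  0   0   -3   -2   10 ]
  [ 0  3   6   15    4   -1 ]
  [ 0  6  -5   -4   -4  -22 ]
  [ 4  0  -3  -18  -10   36 ]
R4 := R4 − 4·R1
  [ 1  0   0  -3  -2   10 ]
  [ 0  3   6  15   4   -1 ]
  [ 0  6  -5  -4  -4  -22 ]
  [ 0  0  -3  -6  -2   -4 ]
R2 := 1/3·R2
  [ 1  0   0  -3   -2    10 ]
  [ 0  1   2   5  4/3  -1/3 ]
  [ 0  6  -5  -4   -4   -22 ]
  [ 0  0  -3  -6   -2    -4 ]
R3 := R3 − 6·R2
  [ 1  0    0   -3   -2    10 ]
  [ 0  1    2    5  4/3  -1/3 ]
  [ 0  0  -17  -34  -12   -20 ]
  [ 0  0   -3   -6   -2    -4 ]
R3 := -1/17·R3
  [ 1  0   0  -3     -2     10 ]
  [ 0  1   2   5    4/3   -1/3 ]
  [ 0  0   1   2  12/17  20/17 ]
  [ 0  0  -3  -6     -2     -4 ]
R4 := R4 + 3·R3
  [ 1  0  0  -3     -2     10 ]
  [ 0  1  2   5    4/3   -1/3 ]
  [ 0  0  1   2  12/17  20/17 ]
  [ 0  0  0   0   2/17  -8/17 ]
R4 := 17/2·R4
  [ 1  0  0  -3     -2     10 ]
  [ 0  1  2   5    4/3   -1/3 ]
  [ 0  0  1   2  12/17  20/17 ]
  [ 0  0  0   0      1     -4 ]
R3 := R3 − 12/17·R4
  [ 1  0  0  -3   -2    10 ]
  [ 0  1  2   5  4/3  -1/3 ]
  [ 0  0  1   2    0     4 ]
  [ 0  0  0   0    1    -4 ]
R2 := R2 − 4/3·R4
  [ 1  0  0  -3  -2  10 ]
  [ 0  1  2   5   0   5 ]
  [ 0  0  1   2   0   4 ]
  [ 0  0  0   0   1  -4 ]
R1 := R1 + 2·R4
  [ 1  0  0  -3  0   2 ]
  [ 0  1  2   5  0   5 ]
  [ 0  0  1   2  0   4 ]
  [ 0  0  0   0  1  -4 ]
R2 := R2 − 2·R3
  [ 1  0  0  -3  0   2 ]
  [ 0  1  0   1  0  -3 ]
  [ 0  0  1   2  0   4 ]
  [ 0  0  0   0  1  -4 ]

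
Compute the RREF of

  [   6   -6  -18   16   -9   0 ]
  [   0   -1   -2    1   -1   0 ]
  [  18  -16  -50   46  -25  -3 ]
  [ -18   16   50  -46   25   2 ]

r1 ← 1/6·r1
  [   1   -1   -3  8/3  -3/2   0 ]
  [   0   -1   -2    1    -1   0 ]
  [  18  -16  -50   46   -25  -3 ]
  [ -18   16   50  -46    25   2 ]
r3 ← r3 − 18·r1
  [   1  -1  -3  8/3  -3/2   0 ]
  [   0  -1  -2    1    -1   0 ]
  [   0   2   4   -2     2  -3 ]
  [ -18  16  50  -46    25   2 ]
r4 ← r4 + 18·r1
  [ 1  -1  -3  8/3  -3/2   0 ]
  [ 0  -1  -2    1    -1   0 ]
  [ 0   2   4   -2     2  -3 ]
  [ 0  -2  -4    2    -2   2 ]
r2 ← -1·r2
  [ 1  -1  -3  8/3  -3/2   0 ]
  [ 0   1   2   -1     1   0 ]
  [ 0   2   4   -2     2  -3 ]
  [ 0  -2  -4    2    -2   2 ]
r3 ← r3 − 2·r2
  [ 1  -1  -3  8/3  -3/2   0 ]
  [ 0   1   2   -1     1   0 ]
  [ 0   0   0    0     0  -3 ]
  [ 0  -2  -4    2    -2   2 ]
r4 ← r4 + 2·r2
  [ 1  -1  -3  8/3  -3/2   0 ]
  [ 0   1   2   -1     1   0 ]
  [ 0   0   0    0     0  -3 ]
  [ 0   0   0    0     0   2 ]
r3 ← -1/3·r3
  [ 1  -1  -3  8/3  -3/2  0 ]
  [ 0   1   2   -1     1  0 ]
  [ 0   0   0    0     0  1 ]
  [ 0   0   0    0     0  2 ]
r4 ← r4 − 2·r3
  [ 1  -1  -3  8/3  -3/2  0 ]
  [ 0   1   2   -1     1  0 ]
  [ 0   0   0    0     0  1 ]
  [ 0   0   0    0     0  0 ]
r1 ← r1 + r2
  [ 1  0  -1  5/3  -1/2  0 ]
  [ 0  1   2   -1     1  0 ]
  [ 0  0   0    0     0  1 ]
  [ 0  0   0    0     0  0 ]

[[1, 0, -1, 5/3, -1/2, 0], [0, 1, 2, -1, 1, 0], [0, 0, 0, 0, 0, 1], [0, 0, 0, 0, 0, 0]]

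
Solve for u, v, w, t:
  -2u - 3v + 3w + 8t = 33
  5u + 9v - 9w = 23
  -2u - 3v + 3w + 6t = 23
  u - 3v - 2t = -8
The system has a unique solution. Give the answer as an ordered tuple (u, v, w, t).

Form the augmented matrix and row-reduce:
  [ -2  -3   3   8  |  33 ]
  [  5   9  -9   0  |  23 ]
  [ -2  -3   3   6  |  23 ]
  [  1  -3   0  -2  |  -8 ]
ρ1 -> -1/2·ρ1
  [  1  3/2  -3/2  -4  |  -33/2 ]
  [  5    9    -9   0  |     23 ]
  [ -2   -3     3   6  |     23 ]
  [  1   -3     0  -2  |     -8 ]
ρ2 -> ρ2 − 5·ρ1
  [  1  3/2  -3/2  -4  |  -33/2 ]
  [  0  3/2  -3/2  20  |  211/2 ]
  [ -2   -3     3   6  |     23 ]
  [  1   -3     0  -2  |     -8 ]
ρ3 -> ρ3 + 2·ρ1
  [ 1  3/2  -3/2  -4  |  -33/2 ]
  [ 0  3/2  -3/2  20  |  211/2 ]
  [ 0    0     0  -2  |    -10 ]
  [ 1   -3     0  -2  |     -8 ]
ρ4 -> ρ4 − ρ1
  [ 1   3/2  -3/2  -4  |  -33/2 ]
  [ 0   3/2  -3/2  20  |  211/2 ]
  [ 0     0     0  -2  |    -10 ]
  [ 0  -9/2   3/2   2  |   17/2 ]
ρ2 -> 2/3·ρ2
  [ 1   3/2  -3/2    -4  |  -33/2 ]
  [ 0     1    -1  40/3  |  211/3 ]
  [ 0     0     0    -2  |    -10 ]
  [ 0  -9/2   3/2     2  |   17/2 ]
ρ4 -> ρ4 + 9/2·ρ2
  [ 1  3/2  -3/2    -4  |  -33/2 ]
  [ 0    1    -1  40/3  |  211/3 ]
  [ 0    0     0    -2  |    -10 ]
  [ 0    0    -3    62  |    325 ]
ρ3 <=> ρ4
  [ 1  3/2  -3/2    -4  |  -33/2 ]
  [ 0    1    -1  40/3  |  211/3 ]
  [ 0    0    -3    62  |    325 ]
  [ 0    0     0    -2  |    -10 ]
ρ3 -> -1/3·ρ3
  [ 1  3/2  -3/2     -4  |   -33/2 ]
  [ 0    1    -1   40/3  |   211/3 ]
  [ 0    0     1  -62/3  |  -325/3 ]
  [ 0    0     0     -2  |     -10 ]
ρ4 -> -1/2·ρ4
  [ 1  3/2  -3/2     -4  |   -33/2 ]
  [ 0    1    -1   40/3  |   211/3 ]
  [ 0    0     1  -62/3  |  -325/3 ]
  [ 0    0     0      1  |       5 ]
ρ3 -> ρ3 + 62/3·ρ4
  [ 1  3/2  -3/2    -4  |  -33/2 ]
  [ 0    1    -1  40/3  |  211/3 ]
  [ 0    0     1     0  |     -5 ]
  [ 0    0     0     1  |      5 ]
ρ2 -> ρ2 − 40/3·ρ4
  [ 1  3/2  -3/2  -4  |  -33/2 ]
  [ 0    1    -1   0  |   11/3 ]
  [ 0    0     1   0  |     -5 ]
  [ 0    0     0   1  |      5 ]
ρ1 -> ρ1 + 4·ρ4
  [ 1  3/2  -3/2  0  |   7/2 ]
  [ 0    1    -1  0  |  11/3 ]
  [ 0    0     1  0  |    -5 ]
  [ 0    0     0  1  |     5 ]
ρ2 -> ρ2 + ρ3
  [ 1  3/2  -3/2  0  |   7/2 ]
  [ 0    1     0  0  |  -4/3 ]
  [ 0    0     1  0  |    -5 ]
  [ 0    0     0  1  |     5 ]
ρ1 -> ρ1 + 3/2·ρ3
  [ 1  3/2  0  0  |    -4 ]
  [ 0    1  0  0  |  -4/3 ]
  [ 0    0  1  0  |    -5 ]
  [ 0    0  0  1  |     5 ]
ρ1 -> ρ1 − 3/2·ρ2
  [ 1  0  0  0  |    -2 ]
  [ 0  1  0  0  |  -4/3 ]
  [ 0  0  1  0  |    -5 ]
  [ 0  0  0  1  |     5 ]
Reading off the last column: u = -2, v = -4/3, w = -5, t = 5.

(-2, -4/3, -5, 5)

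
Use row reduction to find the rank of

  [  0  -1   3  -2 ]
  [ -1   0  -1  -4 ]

rank = 2

ρ1 <=> ρ2
  [ -1   0  -1  -4 ]
  [  0  -1   3  -2 ]
ρ1 ← -1·ρ1
  [ 1   0  1   4 ]
  [ 0  -1  3  -2 ]
ρ2 ← -1·ρ2
  [ 1  0   1  4 ]
  [ 0  1  -3  2 ]
The reduced form has 2 nonzero rows.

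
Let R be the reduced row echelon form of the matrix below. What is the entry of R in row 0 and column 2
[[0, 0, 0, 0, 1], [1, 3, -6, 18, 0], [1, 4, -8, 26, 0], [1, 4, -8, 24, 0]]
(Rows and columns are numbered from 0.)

0

Swap ρ1 and ρ2.
Subtract ρ1 from ρ3.
Subtract ρ1 from ρ4.
Swap ρ2 and ρ3.
Subtract ρ2 from ρ4.
Swap ρ3 and ρ4.
Multiply ρ3 by -1/2.
Subtract 8 times ρ3 from ρ2.
Subtract 18 times ρ3 from ρ1.
Subtract 3 times ρ2 from ρ1.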